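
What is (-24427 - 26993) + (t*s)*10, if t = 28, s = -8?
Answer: -53660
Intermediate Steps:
(-24427 - 26993) + (t*s)*10 = (-24427 - 26993) + (28*(-8))*10 = -51420 - 224*10 = -51420 - 2240 = -53660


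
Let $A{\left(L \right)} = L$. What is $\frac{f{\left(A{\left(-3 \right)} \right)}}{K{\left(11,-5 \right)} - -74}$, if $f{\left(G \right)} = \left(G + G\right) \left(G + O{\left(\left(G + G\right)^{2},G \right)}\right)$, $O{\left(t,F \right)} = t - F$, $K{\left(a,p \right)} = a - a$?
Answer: $- \frac{108}{37} \approx -2.9189$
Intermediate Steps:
$K{\left(a,p \right)} = 0$
$f{\left(G \right)} = 8 G^{3}$ ($f{\left(G \right)} = \left(G + G\right) \left(G - \left(G - \left(G + G\right)^{2}\right)\right) = 2 G \left(G - \left(G - 4 G^{2}\right)\right) = 2 G \left(G + \left(4 G^{2} - G\right)\right) = 2 G \left(G + \left(- G + 4 G^{2}\right)\right) = 2 G 4 G^{2} = 8 G^{3}$)
$\frac{f{\left(A{\left(-3 \right)} \right)}}{K{\left(11,-5 \right)} - -74} = \frac{8 \left(-3\right)^{3}}{0 - -74} = \frac{8 \left(-27\right)}{0 + 74} = - \frac{216}{74} = \left(-216\right) \frac{1}{74} = - \frac{108}{37}$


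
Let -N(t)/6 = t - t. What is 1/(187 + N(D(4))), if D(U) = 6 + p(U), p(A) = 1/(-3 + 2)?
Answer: 1/187 ≈ 0.0053476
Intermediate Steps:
p(A) = -1 (p(A) = 1/(-1) = -1)
D(U) = 5 (D(U) = 6 - 1 = 5)
N(t) = 0 (N(t) = -6*(t - t) = -6*0 = 0)
1/(187 + N(D(4))) = 1/(187 + 0) = 1/187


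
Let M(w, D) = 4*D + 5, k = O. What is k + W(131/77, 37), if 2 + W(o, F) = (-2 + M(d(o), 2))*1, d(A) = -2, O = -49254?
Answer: -49245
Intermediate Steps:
k = -49254
M(w, D) = 5 + 4*D
W(o, F) = 9 (W(o, F) = -2 + (-2 + (5 + 4*2))*1 = -2 + (-2 + (5 + 8))*1 = -2 + (-2 + 13)*1 = -2 + 11*1 = -2 + 11 = 9)
k + W(131/77, 37) = -49254 + 9 = -49245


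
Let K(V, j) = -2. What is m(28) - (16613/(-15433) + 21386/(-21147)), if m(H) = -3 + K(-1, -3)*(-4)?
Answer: 2313173504/326361651 ≈ 7.0878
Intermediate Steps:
m(H) = 5 (m(H) = -3 - 2*(-4) = -3 + 8 = 5)
m(28) - (16613/(-15433) + 21386/(-21147)) = 5 - (16613/(-15433) + 21386/(-21147)) = 5 - (16613*(-1/15433) + 21386*(-1/21147)) = 5 - (-16613/15433 - 21386/21147) = 5 - 1*(-681365249/326361651) = 5 + 681365249/326361651 = 2313173504/326361651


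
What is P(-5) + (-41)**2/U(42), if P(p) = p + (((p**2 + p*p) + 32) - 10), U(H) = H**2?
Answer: 119869/1764 ≈ 67.953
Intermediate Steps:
P(p) = 22 + p + 2*p**2 (P(p) = p + (((p**2 + p**2) + 32) - 10) = p + ((2*p**2 + 32) - 10) = p + ((32 + 2*p**2) - 10) = p + (22 + 2*p**2) = 22 + p + 2*p**2)
P(-5) + (-41)**2/U(42) = (22 - 5 + 2*(-5)**2) + (-41)**2/(42**2) = (22 - 5 + 2*25) + 1681/1764 = (22 - 5 + 50) + 1681*(1/1764) = 67 + 1681/1764 = 119869/1764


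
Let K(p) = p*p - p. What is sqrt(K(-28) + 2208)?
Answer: 2*sqrt(755) ≈ 54.955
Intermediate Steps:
K(p) = p**2 - p
sqrt(K(-28) + 2208) = sqrt(-28*(-1 - 28) + 2208) = sqrt(-28*(-29) + 2208) = sqrt(812 + 2208) = sqrt(3020) = 2*sqrt(755)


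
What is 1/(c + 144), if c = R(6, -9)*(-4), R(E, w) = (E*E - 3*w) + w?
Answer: -1/72 ≈ -0.013889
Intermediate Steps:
R(E, w) = E**2 - 2*w (R(E, w) = (E**2 - 3*w) + w = E**2 - 2*w)
c = -216 (c = (6**2 - 2*(-9))*(-4) = (36 + 18)*(-4) = 54*(-4) = -216)
1/(c + 144) = 1/(-216 + 144) = 1/(-72) = -1/72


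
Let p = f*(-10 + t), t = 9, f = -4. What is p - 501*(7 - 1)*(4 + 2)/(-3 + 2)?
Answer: 18040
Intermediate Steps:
p = 4 (p = -4*(-10 + 9) = -4*(-1) = 4)
p - 501*(7 - 1)*(4 + 2)/(-3 + 2) = 4 - 501*(7 - 1)*(4 + 2)/(-3 + 2) = 4 - 3006*6/(-1) = 4 - 3006*6*(-1) = 4 - 3006*(-6) = 4 - 501*(-36) = 4 + 18036 = 18040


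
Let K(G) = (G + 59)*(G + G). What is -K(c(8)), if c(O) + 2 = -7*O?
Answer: 116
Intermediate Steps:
c(O) = -2 - 7*O
K(G) = 2*G*(59 + G) (K(G) = (59 + G)*(2*G) = 2*G*(59 + G))
-K(c(8)) = -2*(-2 - 7*8)*(59 + (-2 - 7*8)) = -2*(-2 - 56)*(59 + (-2 - 56)) = -2*(-58)*(59 - 58) = -2*(-58) = -1*(-116) = 116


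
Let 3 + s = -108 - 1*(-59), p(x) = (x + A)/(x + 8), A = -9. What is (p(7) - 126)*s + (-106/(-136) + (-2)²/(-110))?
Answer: 73599569/11220 ≈ 6559.7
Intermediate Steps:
p(x) = (-9 + x)/(8 + x) (p(x) = (x - 9)/(x + 8) = (-9 + x)/(8 + x))
s = -52 (s = -3 + (-108 - 1*(-59)) = -3 + (-108 + 59) = -3 - 49 = -52)
(p(7) - 126)*s + (-106/(-136) + (-2)²/(-110)) = ((-9 + 7)/(8 + 7) - 126)*(-52) + (-106/(-136) + (-2)²/(-110)) = (-2/15 - 126)*(-52) + (-106*(-1/136) + 4*(-1/110)) = ((1/15)*(-2) - 126)*(-52) + (53/68 - 2/55) = (-2/15 - 126)*(-52) + 2779/3740 = -1892/15*(-52) + 2779/3740 = 98384/15 + 2779/3740 = 73599569/11220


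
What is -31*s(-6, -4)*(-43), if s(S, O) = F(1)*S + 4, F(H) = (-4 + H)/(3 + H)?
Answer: 22661/2 ≈ 11331.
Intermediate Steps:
F(H) = (-4 + H)/(3 + H)
s(S, O) = 4 - 3*S/4 (s(S, O) = ((-4 + 1)/(3 + 1))*S + 4 = (-3/4)*S + 4 = ((1/4)*(-3))*S + 4 = -3*S/4 + 4 = 4 - 3*S/4)
-31*s(-6, -4)*(-43) = -31*(4 - 3/4*(-6))*(-43) = -31*(4 + 9/2)*(-43) = -31*17/2*(-43) = -527/2*(-43) = 22661/2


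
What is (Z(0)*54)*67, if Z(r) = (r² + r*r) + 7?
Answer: 25326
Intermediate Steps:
Z(r) = 7 + 2*r² (Z(r) = (r² + r²) + 7 = 2*r² + 7 = 7 + 2*r²)
(Z(0)*54)*67 = ((7 + 2*0²)*54)*67 = ((7 + 2*0)*54)*67 = ((7 + 0)*54)*67 = (7*54)*67 = 378*67 = 25326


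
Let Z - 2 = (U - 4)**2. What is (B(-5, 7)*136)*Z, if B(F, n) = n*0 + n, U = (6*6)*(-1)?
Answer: 1525104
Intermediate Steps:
U = -36 (U = 36*(-1) = -36)
Z = 1602 (Z = 2 + (-36 - 4)**2 = 2 + (-40)**2 = 2 + 1600 = 1602)
B(F, n) = n (B(F, n) = 0 + n = n)
(B(-5, 7)*136)*Z = (7*136)*1602 = 952*1602 = 1525104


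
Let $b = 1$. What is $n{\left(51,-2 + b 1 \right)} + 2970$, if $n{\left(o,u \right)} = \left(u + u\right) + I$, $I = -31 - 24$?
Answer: $2913$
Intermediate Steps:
$I = -55$ ($I = -31 - 24 = -55$)
$n{\left(o,u \right)} = -55 + 2 u$ ($n{\left(o,u \right)} = \left(u + u\right) - 55 = 2 u - 55 = -55 + 2 u$)
$n{\left(51,-2 + b 1 \right)} + 2970 = \left(-55 + 2 \left(-2 + 1 \cdot 1\right)\right) + 2970 = \left(-55 + 2 \left(-2 + 1\right)\right) + 2970 = \left(-55 + 2 \left(-1\right)\right) + 2970 = \left(-55 - 2\right) + 2970 = -57 + 2970 = 2913$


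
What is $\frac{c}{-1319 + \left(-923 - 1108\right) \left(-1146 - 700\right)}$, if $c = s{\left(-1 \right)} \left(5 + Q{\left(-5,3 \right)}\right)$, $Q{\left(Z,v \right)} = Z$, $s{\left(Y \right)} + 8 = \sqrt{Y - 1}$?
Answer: $0$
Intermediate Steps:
$s{\left(Y \right)} = -8 + \sqrt{-1 + Y}$ ($s{\left(Y \right)} = -8 + \sqrt{Y - 1} = -8 + \sqrt{-1 + Y}$)
$c = 0$ ($c = \left(-8 + \sqrt{-1 - 1}\right) \left(5 - 5\right) = \left(-8 + \sqrt{-2}\right) 0 = \left(-8 + i \sqrt{2}\right) 0 = 0$)
$\frac{c}{-1319 + \left(-923 - 1108\right) \left(-1146 - 700\right)} = \frac{1}{-1319 + \left(-923 - 1108\right) \left(-1146 - 700\right)} 0 = \frac{1}{-1319 - -3749226} \cdot 0 = \frac{1}{-1319 + 3749226} \cdot 0 = \frac{1}{3747907} \cdot 0 = 0$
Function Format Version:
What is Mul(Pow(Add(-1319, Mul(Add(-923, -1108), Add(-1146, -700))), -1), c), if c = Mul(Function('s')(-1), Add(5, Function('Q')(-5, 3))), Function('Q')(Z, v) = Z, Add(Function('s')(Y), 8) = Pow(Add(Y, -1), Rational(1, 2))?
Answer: 0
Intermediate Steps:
Function('s')(Y) = Add(-8, Pow(Add(-1, Y), Rational(1, 2))) (Function('s')(Y) = Add(-8, Pow(Add(Y, -1), Rational(1, 2))) = Add(-8, Pow(Add(-1, Y), Rational(1, 2))))
c = 0 (c = Mul(Add(-8, Pow(Add(-1, -1), Rational(1, 2))), Add(5, -5)) = Mul(Add(-8, Pow(-2, Rational(1, 2))), 0) = Mul(Add(-8, Mul(I, Pow(2, Rational(1, 2)))), 0) = 0)
Mul(Pow(Add(-1319, Mul(Add(-923, -1108), Add(-1146, -700))), -1), c) = Mul(Pow(Add(-1319, Mul(Add(-923, -1108), Add(-1146, -700))), -1), 0) = Mul(Pow(Add(-1319, Mul(-2031, -1846)), -1), 0) = Mul(Pow(Add(-1319, 3749226), -1), 0) = Mul(Pow(3747907, -1), 0) = Mul(Rational(1, 3747907), 0) = 0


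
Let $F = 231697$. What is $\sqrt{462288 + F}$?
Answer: $\sqrt{693985} \approx 833.06$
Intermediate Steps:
$\sqrt{462288 + F} = \sqrt{462288 + 231697} = \sqrt{693985}$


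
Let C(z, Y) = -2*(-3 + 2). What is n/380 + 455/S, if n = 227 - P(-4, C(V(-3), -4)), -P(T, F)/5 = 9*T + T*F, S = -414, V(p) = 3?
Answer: -85001/78660 ≈ -1.0806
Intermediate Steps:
C(z, Y) = 2 (C(z, Y) = -2*(-1) = 2)
P(T, F) = -45*T - 5*F*T (P(T, F) = -5*(9*T + T*F) = -5*(9*T + F*T) = -45*T - 5*F*T)
n = 7 (n = 227 - (-5)*(-4)*(9 + 2) = 227 - (-5)*(-4)*11 = 227 - 1*220 = 227 - 220 = 7)
n/380 + 455/S = 7/380 + 455/(-414) = 7*(1/380) + 455*(-1/414) = 7/380 - 455/414 = -85001/78660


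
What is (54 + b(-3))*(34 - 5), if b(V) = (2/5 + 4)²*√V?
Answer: 1566 + 14036*I*√3/25 ≈ 1566.0 + 972.44*I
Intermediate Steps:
b(V) = 484*√V/25 (b(V) = (2*(⅕) + 4)²*√V = (⅖ + 4)²*√V = (22/5)²*√V = 484*√V/25)
(54 + b(-3))*(34 - 5) = (54 + 484*√(-3)/25)*(34 - 5) = (54 + 484*(I*√3)/25)*(34 - 1*5) = (54 + 484*I*√3/25)*(34 - 5) = (54 + 484*I*√3/25)*29 = 1566 + 14036*I*√3/25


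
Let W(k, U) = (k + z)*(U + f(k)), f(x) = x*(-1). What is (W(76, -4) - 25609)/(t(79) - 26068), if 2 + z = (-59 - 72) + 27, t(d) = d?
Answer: 23209/25989 ≈ 0.89303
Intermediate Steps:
z = -106 (z = -2 + ((-59 - 72) + 27) = -2 + (-131 + 27) = -2 - 104 = -106)
f(x) = -x
W(k, U) = (-106 + k)*(U - k) (W(k, U) = (k - 106)*(U - k) = (-106 + k)*(U - k))
(W(76, -4) - 25609)/(t(79) - 26068) = ((-1*76² - 106*(-4) + 106*76 - 4*76) - 25609)/(79 - 26068) = ((-1*5776 + 424 + 8056 - 304) - 25609)/(-25989) = ((-5776 + 424 + 8056 - 304) - 25609)*(-1/25989) = (2400 - 25609)*(-1/25989) = -23209*(-1/25989) = 23209/25989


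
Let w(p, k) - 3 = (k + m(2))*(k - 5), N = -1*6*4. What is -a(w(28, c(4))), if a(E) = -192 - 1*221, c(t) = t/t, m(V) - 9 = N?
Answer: 413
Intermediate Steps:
N = -24 (N = -6*4 = -24)
m(V) = -15 (m(V) = 9 - 24 = -15)
c(t) = 1
w(p, k) = 3 + (-15 + k)*(-5 + k) (w(p, k) = 3 + (k - 15)*(k - 5) = 3 + (-15 + k)*(-5 + k))
a(E) = -413 (a(E) = -192 - 221 = -413)
-a(w(28, c(4))) = -1*(-413) = 413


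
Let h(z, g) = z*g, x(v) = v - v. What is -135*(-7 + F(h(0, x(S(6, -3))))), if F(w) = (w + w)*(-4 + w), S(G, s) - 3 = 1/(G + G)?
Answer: 945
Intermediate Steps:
S(G, s) = 3 + 1/(2*G) (S(G, s) = 3 + 1/(G + G) = 3 + 1/(2*G))
x(v) = 0
h(z, g) = g*z
F(w) = 2*w*(-4 + w) (F(w) = (2*w)*(-4 + w) = 2*w*(-4 + w))
-135*(-7 + F(h(0, x(S(6, -3))))) = -135*(-7 + 2*(0*0)*(-4 + 0*0)) = -135*(-7 + 2*0*(-4 + 0)) = -135*(-7 + 2*0*(-4)) = -135*(-7 + 0) = -135*(-7) = 945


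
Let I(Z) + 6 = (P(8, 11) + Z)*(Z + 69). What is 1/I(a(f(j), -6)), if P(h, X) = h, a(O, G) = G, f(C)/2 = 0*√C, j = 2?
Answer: 1/120 ≈ 0.0083333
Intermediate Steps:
f(C) = 0 (f(C) = 2*(0*√C) = 2*0 = 0)
I(Z) = -6 + (8 + Z)*(69 + Z) (I(Z) = -6 + (8 + Z)*(Z + 69) = -6 + (8 + Z)*(69 + Z))
1/I(a(f(j), -6)) = 1/(546 + (-6)² + 77*(-6)) = 1/(546 + 36 - 462) = 1/120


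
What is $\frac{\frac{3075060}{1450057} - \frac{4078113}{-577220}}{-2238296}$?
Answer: $- \frac{22415400687}{5461976700318880} \approx -4.1039 \cdot 10^{-6}$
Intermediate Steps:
$\frac{\frac{3075060}{1450057} - \frac{4078113}{-577220}}{-2238296} = \left(3075060 \cdot \frac{1}{1450057} - - \frac{4078113}{577220}\right) \left(- \frac{1}{2238296}\right) = \left(\frac{3075060}{1450057} + \frac{4078113}{577220}\right) \left(- \frac{1}{2238296}\right) = \frac{22415400687}{2440238780} \left(- \frac{1}{2238296}\right) = - \frac{22415400687}{5461976700318880}$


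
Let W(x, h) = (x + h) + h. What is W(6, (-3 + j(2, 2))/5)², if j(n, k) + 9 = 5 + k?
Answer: 16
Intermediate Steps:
j(n, k) = -4 + k (j(n, k) = -9 + (5 + k) = -4 + k)
W(x, h) = x + 2*h (W(x, h) = (h + x) + h = x + 2*h)
W(6, (-3 + j(2, 2))/5)² = (6 + 2*((-3 + (-4 + 2))/5))² = (6 + 2*((-3 - 2)*(⅕)))² = (6 + 2*(-5*⅕))² = (6 + 2*(-1))² = (6 - 2)² = 4² = 16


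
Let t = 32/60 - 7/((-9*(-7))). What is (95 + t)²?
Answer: 18438436/2025 ≈ 9105.4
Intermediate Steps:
t = 19/45 (t = 32*(1/60) - 7/63 = 8/15 - 7*1/63 = 8/15 - ⅑ = 19/45 ≈ 0.42222)
(95 + t)² = (95 + 19/45)² = (4294/45)² = 18438436/2025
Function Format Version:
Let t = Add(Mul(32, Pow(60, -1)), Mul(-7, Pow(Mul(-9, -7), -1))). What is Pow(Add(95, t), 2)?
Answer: Rational(18438436, 2025) ≈ 9105.4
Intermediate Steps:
t = Rational(19, 45) (t = Add(Mul(32, Rational(1, 60)), Mul(-7, Pow(63, -1))) = Add(Rational(8, 15), Mul(-7, Rational(1, 63))) = Add(Rational(8, 15), Rational(-1, 9)) = Rational(19, 45) ≈ 0.42222)
Pow(Add(95, t), 2) = Pow(Add(95, Rational(19, 45)), 2) = Pow(Rational(4294, 45), 2) = Rational(18438436, 2025)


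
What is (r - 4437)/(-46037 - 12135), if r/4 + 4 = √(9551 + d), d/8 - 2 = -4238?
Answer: 4453/58172 - I*√24337/14543 ≈ 0.076549 - 0.010727*I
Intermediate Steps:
d = -33888 (d = 16 + 8*(-4238) = 16 - 33904 = -33888)
r = -16 + 4*I*√24337 (r = -16 + 4*√(9551 - 33888) = -16 + 4*√(-24337) = -16 + 4*(I*√24337) = -16 + 4*I*√24337 ≈ -16.0 + 624.01*I)
(r - 4437)/(-46037 - 12135) = ((-16 + 4*I*√24337) - 4437)/(-46037 - 12135) = (-4453 + 4*I*√24337)/(-58172) = (-4453 + 4*I*√24337)*(-1/58172) = 4453/58172 - I*√24337/14543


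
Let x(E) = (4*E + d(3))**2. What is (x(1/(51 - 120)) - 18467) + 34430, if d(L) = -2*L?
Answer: 76174567/4761 ≈ 16000.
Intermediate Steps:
x(E) = (-6 + 4*E)**2 (x(E) = (4*E - 2*3)**2 = (4*E - 6)**2 = (-6 + 4*E)**2)
(x(1/(51 - 120)) - 18467) + 34430 = (4*(-3 + 2/(51 - 120))**2 - 18467) + 34430 = (4*(-3 + 2/(-69))**2 - 18467) + 34430 = (4*(-3 + 2*(-1/69))**2 - 18467) + 34430 = (4*(-3 - 2/69)**2 - 18467) + 34430 = (4*(-209/69)**2 - 18467) + 34430 = (4*(43681/4761) - 18467) + 34430 = (174724/4761 - 18467) + 34430 = -87746663/4761 + 34430 = 76174567/4761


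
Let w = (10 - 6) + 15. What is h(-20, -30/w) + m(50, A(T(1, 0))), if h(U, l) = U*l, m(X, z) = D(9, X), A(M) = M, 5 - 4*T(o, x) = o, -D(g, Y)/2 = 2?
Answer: 524/19 ≈ 27.579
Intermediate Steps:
D(g, Y) = -4 (D(g, Y) = -2*2 = -4)
T(o, x) = 5/4 - o/4
m(X, z) = -4
w = 19 (w = 4 + 15 = 19)
h(-20, -30/w) + m(50, A(T(1, 0))) = -(-600)/19 - 4 = -20*(-30/19) - 4 = 600/19 - 4 = 524/19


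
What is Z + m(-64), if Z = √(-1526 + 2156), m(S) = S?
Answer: -64 + 3*√70 ≈ -38.900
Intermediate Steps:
Z = 3*√70 (Z = √630 = 3*√70 ≈ 25.100)
Z + m(-64) = 3*√70 - 64 = -64 + 3*√70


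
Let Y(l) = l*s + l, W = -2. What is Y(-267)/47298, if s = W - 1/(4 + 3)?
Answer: 356/55181 ≈ 0.0064515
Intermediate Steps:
s = -15/7 (s = -2 - 1/(4 + 3) = -2 - 1/7 = -2 - 1*⅐ = -2 - ⅐ = -15/7 ≈ -2.1429)
Y(l) = -8*l/7 (Y(l) = l*(-15/7) + l = -15*l/7 + l = -8*l/7)
Y(-267)/47298 = -8/7*(-267)/47298 = (2136/7)*(1/47298) = 356/55181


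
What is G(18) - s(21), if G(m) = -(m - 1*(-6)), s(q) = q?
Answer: -45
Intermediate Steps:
G(m) = -6 - m (G(m) = -(m + 6) = -(6 + m) = -6 - m)
G(18) - s(21) = (-6 - 1*18) - 1*21 = (-6 - 18) - 21 = -24 - 21 = -45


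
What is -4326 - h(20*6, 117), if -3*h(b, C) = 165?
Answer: -4271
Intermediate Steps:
h(b, C) = -55 (h(b, C) = -1/3*165 = -55)
-4326 - h(20*6, 117) = -4326 - 1*(-55) = -4326 + 55 = -4271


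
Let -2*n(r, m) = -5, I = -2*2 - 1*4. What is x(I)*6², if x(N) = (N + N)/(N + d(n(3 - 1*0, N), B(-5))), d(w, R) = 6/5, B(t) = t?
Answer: 1440/17 ≈ 84.706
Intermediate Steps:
I = -8 (I = -4 - 4 = -8)
n(r, m) = 5/2 (n(r, m) = -½*(-5) = 5/2)
d(w, R) = 6/5 (d(w, R) = 6*(⅕) = 6/5)
x(N) = 2*N/(6/5 + N) (x(N) = (N + N)/(N + 6/5) = (2*N)/(6/5 + N) = 2*N/(6/5 + N))
x(I)*6² = (10*(-8)/(6 + 5*(-8)))*6² = (10*(-8)/(6 - 40))*36 = (10*(-8)/(-34))*36 = (10*(-8)*(-1/34))*36 = (40/17)*36 = 1440/17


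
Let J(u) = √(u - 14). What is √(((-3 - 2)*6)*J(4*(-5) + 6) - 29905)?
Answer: √(-29905 - 60*I*√7) ≈ 0.459 - 172.93*I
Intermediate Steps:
J(u) = √(-14 + u)
√(((-3 - 2)*6)*J(4*(-5) + 6) - 29905) = √(((-3 - 2)*6)*√(-14 + (4*(-5) + 6)) - 29905) = √((-5*6)*√(-14 + (-20 + 6)) - 29905) = √(-30*√(-14 - 14) - 29905) = √(-60*I*√7 - 29905) = √(-29905 - 60*I*√7)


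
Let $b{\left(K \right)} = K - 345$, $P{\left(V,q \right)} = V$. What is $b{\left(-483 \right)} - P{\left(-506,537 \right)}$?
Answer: $-322$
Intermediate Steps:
$b{\left(K \right)} = -345 + K$ ($b{\left(K \right)} = K - 345 = -345 + K$)
$b{\left(-483 \right)} - P{\left(-506,537 \right)} = \left(-345 - 483\right) - -506 = -828 + 506 = -322$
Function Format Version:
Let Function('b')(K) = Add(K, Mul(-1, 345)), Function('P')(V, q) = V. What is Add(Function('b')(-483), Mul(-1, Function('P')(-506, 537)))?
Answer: -322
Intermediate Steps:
Function('b')(K) = Add(-345, K) (Function('b')(K) = Add(K, -345) = Add(-345, K))
Add(Function('b')(-483), Mul(-1, Function('P')(-506, 537))) = Add(Add(-345, -483), Mul(-1, -506)) = Add(-828, 506) = -322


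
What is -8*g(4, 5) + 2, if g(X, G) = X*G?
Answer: -158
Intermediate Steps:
g(X, G) = G*X
-8*g(4, 5) + 2 = -40*4 + 2 = -8*20 + 2 = -160 + 2 = -158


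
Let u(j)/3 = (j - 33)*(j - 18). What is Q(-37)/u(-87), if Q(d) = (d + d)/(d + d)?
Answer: 1/37800 ≈ 2.6455e-5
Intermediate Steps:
Q(d) = 1 (Q(d) = (2*d)/((2*d)) = (1/(2*d))*(2*d) = 1)
u(j) = 3*(-33 + j)*(-18 + j) (u(j) = 3*((j - 33)*(j - 18)) = 3*((-33 + j)*(-18 + j)) = 3*(-33 + j)*(-18 + j))
Q(-37)/u(-87) = 1/(1782 - 153*(-87) + 3*(-87)**2) = 1/(1782 + 13311 + 3*7569) = 1/(1782 + 13311 + 22707) = 1/37800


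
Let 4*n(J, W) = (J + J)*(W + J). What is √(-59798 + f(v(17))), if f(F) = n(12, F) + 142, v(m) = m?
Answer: I*√59482 ≈ 243.89*I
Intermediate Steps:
n(J, W) = J*(J + W)/2 (n(J, W) = ((J + J)*(W + J))/4 = ((2*J)*(J + W))/4 = (2*J*(J + W))/4 = J*(J + W)/2)
f(F) = 214 + 6*F (f(F) = (½)*12*(12 + F) + 142 = (72 + 6*F) + 142 = 214 + 6*F)
√(-59798 + f(v(17))) = √(-59798 + (214 + 6*17)) = √(-59798 + (214 + 102)) = √(-59798 + 316) = √(-59482) = I*√59482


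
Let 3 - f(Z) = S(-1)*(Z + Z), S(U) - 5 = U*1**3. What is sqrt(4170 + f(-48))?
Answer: 7*sqrt(93) ≈ 67.506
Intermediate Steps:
S(U) = 5 + U (S(U) = 5 + U*1**3 = 5 + U*1 = 5 + U)
f(Z) = 3 - 8*Z (f(Z) = 3 - (5 - 1)*(Z + Z) = 3 - 4*2*Z = 3 - 8*Z)
sqrt(4170 + f(-48)) = sqrt(4170 + (3 - 8*(-48))) = sqrt(4170 + (3 + 384)) = sqrt(4170 + 387) = sqrt(4557) = 7*sqrt(93)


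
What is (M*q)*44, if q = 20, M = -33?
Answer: -29040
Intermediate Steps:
(M*q)*44 = -33*20*44 = -660*44 = -29040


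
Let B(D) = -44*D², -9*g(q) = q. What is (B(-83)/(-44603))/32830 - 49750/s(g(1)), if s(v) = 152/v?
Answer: 18212540010047/500796239580 ≈ 36.367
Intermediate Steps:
g(q) = -q/9
(B(-83)/(-44603))/32830 - 49750/s(g(1)) = (-44*(-83)²/(-44603))/32830 - 49750/(152/((-⅑*1))) = (-44*6889*(-1/44603))*(1/32830) - 49750/(152/(-⅑)) = -303116*(-1/44603)*(1/32830) - 49750/(152*(-9)) = (303116/44603)*(1/32830) - 49750/(-1368) = 151558/732158245 - 49750*(-1/1368) = 151558/732158245 + 24875/684 = 18212540010047/500796239580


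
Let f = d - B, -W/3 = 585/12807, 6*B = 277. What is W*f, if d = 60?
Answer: -5395/2846 ≈ -1.8956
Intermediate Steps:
B = 277/6 (B = (⅙)*277 = 277/6 ≈ 46.167)
W = -195/1423 (W = -1755/12807 = -3*65/1423 = -195/1423 ≈ -0.13703)
f = 83/6 (f = 60 - 1*277/6 = 60 - 277/6 = 83/6 ≈ 13.833)
W*f = -195/1423*83/6 = -5395/2846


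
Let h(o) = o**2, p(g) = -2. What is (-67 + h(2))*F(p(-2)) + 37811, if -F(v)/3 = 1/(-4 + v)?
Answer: 75559/2 ≈ 37780.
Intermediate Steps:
F(v) = -3/(-4 + v)
(-67 + h(2))*F(p(-2)) + 37811 = (-67 + 2**2)*(-3/(-4 - 2)) + 37811 = (-67 + 4)*(-3/(-6)) + 37811 = -(-189)*(-1)/6 + 37811 = -63*1/2 + 37811 = -63/2 + 37811 = 75559/2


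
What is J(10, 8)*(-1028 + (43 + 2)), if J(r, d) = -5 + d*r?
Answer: -73725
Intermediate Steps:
J(10, 8)*(-1028 + (43 + 2)) = (-5 + 8*10)*(-1028 + (43 + 2)) = (-5 + 80)*(-1028 + 45) = 75*(-983) = -73725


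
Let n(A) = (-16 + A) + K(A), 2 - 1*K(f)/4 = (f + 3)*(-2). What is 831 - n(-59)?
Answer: 1346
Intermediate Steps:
K(f) = 32 + 8*f (K(f) = 8 - 4*(f + 3)*(-2) = 8 - 4*(3 + f)*(-2) = 8 - 4*(-6 - 2*f) = 8 + (24 + 8*f) = 32 + 8*f)
n(A) = 16 + 9*A (n(A) = (-16 + A) + (32 + 8*A) = 16 + 9*A)
831 - n(-59) = 831 - (16 + 9*(-59)) = 831 - (16 - 531) = 831 - 1*(-515) = 831 + 515 = 1346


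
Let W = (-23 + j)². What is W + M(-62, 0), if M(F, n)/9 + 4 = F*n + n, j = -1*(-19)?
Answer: -20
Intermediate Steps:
j = 19
M(F, n) = -36 + 9*n + 9*F*n (M(F, n) = -36 + 9*(F*n + n) = -36 + 9*(n + F*n) = -36 + (9*n + 9*F*n) = -36 + 9*n + 9*F*n)
W = 16 (W = (-23 + 19)² = (-4)² = 16)
W + M(-62, 0) = 16 + (-36 + 9*0 + 9*(-62)*0) = 16 + (-36 + 0 + 0) = 16 - 36 = -20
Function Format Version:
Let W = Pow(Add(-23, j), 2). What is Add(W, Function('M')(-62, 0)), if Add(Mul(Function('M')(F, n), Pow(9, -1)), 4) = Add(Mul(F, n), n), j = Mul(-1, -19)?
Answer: -20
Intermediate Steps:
j = 19
Function('M')(F, n) = Add(-36, Mul(9, n), Mul(9, F, n)) (Function('M')(F, n) = Add(-36, Mul(9, Add(Mul(F, n), n))) = Add(-36, Mul(9, Add(n, Mul(F, n)))) = Add(-36, Add(Mul(9, n), Mul(9, F, n))) = Add(-36, Mul(9, n), Mul(9, F, n)))
W = 16 (W = Pow(Add(-23, 19), 2) = Pow(-4, 2) = 16)
Add(W, Function('M')(-62, 0)) = Add(16, Add(-36, Mul(9, 0), Mul(9, -62, 0))) = Add(16, Add(-36, 0, 0)) = Add(16, -36) = -20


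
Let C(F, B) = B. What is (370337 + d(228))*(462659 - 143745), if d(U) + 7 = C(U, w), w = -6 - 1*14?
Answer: 118097043340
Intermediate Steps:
w = -20 (w = -6 - 14 = -20)
d(U) = -27 (d(U) = -7 - 20 = -27)
(370337 + d(228))*(462659 - 143745) = (370337 - 27)*(462659 - 143745) = 370310*318914 = 118097043340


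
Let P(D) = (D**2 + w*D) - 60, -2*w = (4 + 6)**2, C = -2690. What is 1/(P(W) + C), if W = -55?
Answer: 1/3025 ≈ 0.00033058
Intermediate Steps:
w = -50 (w = -(4 + 6)**2/2 = -1/2*10**2 = -1/2*100 = -50)
P(D) = -60 + D**2 - 50*D (P(D) = (D**2 - 50*D) - 60 = -60 + D**2 - 50*D)
1/(P(W) + C) = 1/((-60 + (-55)**2 - 50*(-55)) - 2690) = 1/((-60 + 3025 + 2750) - 2690) = 1/(5715 - 2690) = 1/3025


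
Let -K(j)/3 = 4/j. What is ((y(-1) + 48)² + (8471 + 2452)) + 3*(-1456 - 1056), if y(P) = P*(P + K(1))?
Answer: 7108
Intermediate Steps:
K(j) = -12/j
y(P) = P*(-12 + P) (y(P) = P*(P - 12/1) = P*(P - 12*1) = P*(P - 12) = P*(-12 + P))
((y(-1) + 48)² + (8471 + 2452)) + 3*(-1456 - 1056) = ((-(-12 - 1) + 48)² + (8471 + 2452)) + 3*(-1456 - 1056) = ((-1*(-13) + 48)² + 10923) + 3*(-2512) = ((13 + 48)² + 10923) - 7536 = (61² + 10923) - 7536 = (3721 + 10923) - 7536 = 14644 - 7536 = 7108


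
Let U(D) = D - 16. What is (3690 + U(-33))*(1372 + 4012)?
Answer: 19603144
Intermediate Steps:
U(D) = -16 + D
(3690 + U(-33))*(1372 + 4012) = (3690 + (-16 - 33))*(1372 + 4012) = (3690 - 49)*5384 = 3641*5384 = 19603144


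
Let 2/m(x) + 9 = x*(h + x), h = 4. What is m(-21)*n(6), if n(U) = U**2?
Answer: 6/29 ≈ 0.20690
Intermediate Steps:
m(x) = 2/(-9 + x*(4 + x))
m(-21)*n(6) = (2/(-9 + (-21)**2 + 4*(-21)))*6**2 = (2/(-9 + 441 - 84))*36 = (2/348)*36 = (2*(1/348))*36 = (1/174)*36 = 6/29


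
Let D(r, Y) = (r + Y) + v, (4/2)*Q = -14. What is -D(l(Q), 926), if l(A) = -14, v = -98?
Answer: -814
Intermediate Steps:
Q = -7 (Q = (½)*(-14) = -7)
D(r, Y) = -98 + Y + r (D(r, Y) = (r + Y) - 98 = (Y + r) - 98 = -98 + Y + r)
-D(l(Q), 926) = -(-98 + 926 - 14) = -1*814 = -814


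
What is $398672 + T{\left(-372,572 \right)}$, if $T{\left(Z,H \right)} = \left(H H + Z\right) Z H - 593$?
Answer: $-69539966529$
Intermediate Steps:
$T{\left(Z,H \right)} = -593 + H Z \left(Z + H^{2}\right)$ ($T{\left(Z,H \right)} = \left(H^{2} + Z\right) Z H - 593 = \left(Z + H^{2}\right) Z H - 593 = Z \left(Z + H^{2}\right) H - 593 = H Z \left(Z + H^{2}\right) - 593 = -593 + H Z \left(Z + H^{2}\right)$)
$398672 + T{\left(-372,572 \right)} = 398672 - \left(593 - 79155648 + 69619520256\right) = 398672 - 69540365201 = -69539966529$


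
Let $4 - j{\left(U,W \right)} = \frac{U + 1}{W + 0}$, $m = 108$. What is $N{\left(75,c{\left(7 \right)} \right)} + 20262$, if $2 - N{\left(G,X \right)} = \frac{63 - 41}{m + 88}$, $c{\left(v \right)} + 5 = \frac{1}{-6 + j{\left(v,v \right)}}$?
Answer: $\frac{1985861}{98} \approx 20264.0$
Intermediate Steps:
$j{\left(U,W \right)} = 4 - \frac{1 + U}{W}$ ($j{\left(U,W \right)} = 4 - \frac{U + 1}{W + 0} = 4 - \frac{1 + U}{W}$)
$c{\left(v \right)} = -5 + \frac{1}{-6 + \frac{-1 + 3 v}{v}}$ ($c{\left(v \right)} = -5 + \frac{1}{-6 + \frac{-1 - v + 4 v}{v}} = -5 + \frac{1}{-6 + \frac{-1 + 3 v}{v}}$)
$N{\left(G,X \right)} = \frac{185}{98}$ ($N{\left(G,X \right)} = 2 - \frac{63 - 41}{108 + 88} = 2 - \frac{22}{196} = 2 - 22 \cdot \frac{1}{196} = 2 - \frac{11}{98} = \frac{185}{98}$)
$N{\left(75,c{\left(7 \right)} \right)} + 20262 = \frac{185}{98} + 20262 = \frac{1985861}{98}$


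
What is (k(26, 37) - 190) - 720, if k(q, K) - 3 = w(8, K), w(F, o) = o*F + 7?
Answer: -604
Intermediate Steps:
w(F, o) = 7 + F*o (w(F, o) = F*o + 7 = 7 + F*o)
k(q, K) = 10 + 8*K (k(q, K) = 3 + (7 + 8*K) = 10 + 8*K)
(k(26, 37) - 190) - 720 = ((10 + 8*37) - 190) - 720 = ((10 + 296) - 190) - 720 = (306 - 190) - 720 = 116 - 720 = -604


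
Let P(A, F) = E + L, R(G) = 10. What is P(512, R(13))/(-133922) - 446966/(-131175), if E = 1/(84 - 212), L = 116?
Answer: 7659950768231/2248603948800 ≈ 3.4065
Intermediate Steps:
E = -1/128 (E = 1/(-128) = -1/128 ≈ -0.0078125)
P(A, F) = 14847/128 (P(A, F) = -1/128 + 116 = 14847/128)
P(512, R(13))/(-133922) - 446966/(-131175) = (14847/128)/(-133922) - 446966/(-131175) = (14847/128)*(-1/133922) - 446966*(-1/131175) = -14847/17142016 + 446966/131175 = 7659950768231/2248603948800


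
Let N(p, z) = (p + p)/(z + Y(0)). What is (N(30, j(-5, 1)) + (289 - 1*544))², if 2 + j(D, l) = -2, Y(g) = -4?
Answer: 275625/4 ≈ 68906.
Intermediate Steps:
j(D, l) = -4 (j(D, l) = -2 - 2 = -4)
N(p, z) = 2*p/(-4 + z) (N(p, z) = (p + p)/(z - 4) = (2*p)/(-4 + z) = 2*p/(-4 + z))
(N(30, j(-5, 1)) + (289 - 1*544))² = (2*30/(-4 - 4) + (289 - 1*544))² = (2*30/(-8) + (289 - 544))² = (2*30*(-⅛) - 255)² = (-15/2 - 255)² = (-525/2)² = 275625/4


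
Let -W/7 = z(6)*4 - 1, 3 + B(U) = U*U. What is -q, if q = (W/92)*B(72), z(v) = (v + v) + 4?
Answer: 2284821/92 ≈ 24835.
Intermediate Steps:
B(U) = -3 + U² (B(U) = -3 + U*U = -3 + U²)
z(v) = 4 + 2*v (z(v) = 2*v + 4 = 4 + 2*v)
W = -441 (W = -7*((4 + 2*6)*4 - 1) = -7*((4 + 12)*4 - 1) = -7*(16*4 - 1) = -7*(64 - 1) = -7*63 = -441)
q = -2284821/92 (q = (-441/92)*(-3 + 72²) = (-441*1/92)*(-3 + 5184) = -441/92*5181 = -2284821/92 ≈ -24835.)
-q = -1*(-2284821/92) = 2284821/92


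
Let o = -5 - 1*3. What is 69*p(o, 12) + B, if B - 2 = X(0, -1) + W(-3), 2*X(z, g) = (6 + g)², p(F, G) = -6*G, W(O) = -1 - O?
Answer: -9903/2 ≈ -4951.5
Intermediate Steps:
o = -8 (o = -5 - 3 = -8)
X(z, g) = (6 + g)²/2
B = 33/2 (B = 2 + ((6 - 1)²/2 + (-1 - 1*(-3))) = 2 + ((½)*5² + (-1 + 3)) = 2 + ((½)*25 + 2) = 2 + (25/2 + 2) = 2 + 29/2 = 33/2 ≈ 16.500)
69*p(o, 12) + B = 69*(-6*12) + 33/2 = 69*(-72) + 33/2 = -4968 + 33/2 = -9903/2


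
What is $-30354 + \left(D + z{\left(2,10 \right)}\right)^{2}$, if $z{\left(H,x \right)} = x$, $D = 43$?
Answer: $-27545$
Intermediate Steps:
$-30354 + \left(D + z{\left(2,10 \right)}\right)^{2} = -30354 + \left(43 + 10\right)^{2} = -30354 + 53^{2} = -30354 + 2809 = -27545$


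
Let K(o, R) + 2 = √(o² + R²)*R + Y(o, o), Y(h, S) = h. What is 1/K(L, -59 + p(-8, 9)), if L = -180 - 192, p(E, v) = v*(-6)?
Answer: 374/1929932781 - 113*√151153/1929932781 ≈ -2.2570e-5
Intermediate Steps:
p(E, v) = -6*v
L = -372
K(o, R) = -2 + o + R*√(R² + o²) (K(o, R) = -2 + (√(o² + R²)*R + o) = -2 + (√(R² + o²)*R + o) = -2 + (R*√(R² + o²) + o) = -2 + (o + R*√(R² + o²)) = -2 + o + R*√(R² + o²))
1/K(L, -59 + p(-8, 9)) = 1/(-2 - 372 + (-59 - 6*9)*√((-59 - 6*9)² + (-372)²)) = 1/(-2 - 372 + (-59 - 54)*√((-59 - 54)² + 138384)) = 1/(-2 - 372 - 113*√((-113)² + 138384)) = 1/(-2 - 372 - 113*√(12769 + 138384)) = 1/(-2 - 372 - 113*√151153) = 1/(-374 - 113*√151153)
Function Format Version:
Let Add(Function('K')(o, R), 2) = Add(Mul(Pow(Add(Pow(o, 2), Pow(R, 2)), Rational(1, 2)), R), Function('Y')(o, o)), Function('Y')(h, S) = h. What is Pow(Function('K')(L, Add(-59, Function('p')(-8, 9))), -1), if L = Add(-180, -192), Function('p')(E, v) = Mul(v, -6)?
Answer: Add(Rational(374, 1929932781), Mul(Rational(-113, 1929932781), Pow(151153, Rational(1, 2)))) ≈ -2.2570e-5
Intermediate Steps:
Function('p')(E, v) = Mul(-6, v)
L = -372
Function('K')(o, R) = Add(-2, o, Mul(R, Pow(Add(Pow(R, 2), Pow(o, 2)), Rational(1, 2)))) (Function('K')(o, R) = Add(-2, Add(Mul(Pow(Add(Pow(o, 2), Pow(R, 2)), Rational(1, 2)), R), o)) = Add(-2, Add(Mul(Pow(Add(Pow(R, 2), Pow(o, 2)), Rational(1, 2)), R), o)) = Add(-2, Add(Mul(R, Pow(Add(Pow(R, 2), Pow(o, 2)), Rational(1, 2))), o)) = Add(-2, Add(o, Mul(R, Pow(Add(Pow(R, 2), Pow(o, 2)), Rational(1, 2))))) = Add(-2, o, Mul(R, Pow(Add(Pow(R, 2), Pow(o, 2)), Rational(1, 2)))))
Pow(Function('K')(L, Add(-59, Function('p')(-8, 9))), -1) = Pow(Add(-2, -372, Mul(Add(-59, Mul(-6, 9)), Pow(Add(Pow(Add(-59, Mul(-6, 9)), 2), Pow(-372, 2)), Rational(1, 2)))), -1) = Pow(Add(-2, -372, Mul(Add(-59, -54), Pow(Add(Pow(Add(-59, -54), 2), 138384), Rational(1, 2)))), -1) = Pow(Add(-2, -372, Mul(-113, Pow(Add(Pow(-113, 2), 138384), Rational(1, 2)))), -1) = Pow(Add(-2, -372, Mul(-113, Pow(Add(12769, 138384), Rational(1, 2)))), -1) = Pow(Add(-2, -372, Mul(-113, Pow(151153, Rational(1, 2)))), -1) = Pow(Add(-374, Mul(-113, Pow(151153, Rational(1, 2)))), -1)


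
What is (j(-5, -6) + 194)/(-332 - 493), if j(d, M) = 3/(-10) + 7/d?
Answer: -641/2750 ≈ -0.23309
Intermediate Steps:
j(d, M) = -3/10 + 7/d (j(d, M) = 3*(-⅒) + 7/d = -3/10 + 7/d)
(j(-5, -6) + 194)/(-332 - 493) = ((-3/10 + 7/(-5)) + 194)/(-332 - 493) = ((-3/10 + 7*(-⅕)) + 194)/(-825) = ((-3/10 - 7/5) + 194)*(-1/825) = (-17/10 + 194)*(-1/825) = (1923/10)*(-1/825) = -641/2750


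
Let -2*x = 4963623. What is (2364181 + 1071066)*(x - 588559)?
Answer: -21094962098027/2 ≈ -1.0547e+13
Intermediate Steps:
x = -4963623/2 (x = -½*4963623 = -4963623/2 ≈ -2.4818e+6)
(2364181 + 1071066)*(x - 588559) = (2364181 + 1071066)*(-4963623/2 - 588559) = 3435247*(-6140741/2) = -21094962098027/2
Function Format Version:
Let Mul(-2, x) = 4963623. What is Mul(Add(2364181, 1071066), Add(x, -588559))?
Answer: Rational(-21094962098027, 2) ≈ -1.0547e+13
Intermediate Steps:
x = Rational(-4963623, 2) (x = Mul(Rational(-1, 2), 4963623) = Rational(-4963623, 2) ≈ -2.4818e+6)
Mul(Add(2364181, 1071066), Add(x, -588559)) = Mul(Add(2364181, 1071066), Add(Rational(-4963623, 2), -588559)) = Mul(3435247, Rational(-6140741, 2)) = Rational(-21094962098027, 2)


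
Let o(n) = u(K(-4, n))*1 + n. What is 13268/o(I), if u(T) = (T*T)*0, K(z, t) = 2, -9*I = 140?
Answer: -29853/35 ≈ -852.94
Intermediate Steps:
I = -140/9 (I = -1/9*140 = -140/9 ≈ -15.556)
u(T) = 0 (u(T) = T**2*0 = 0)
o(n) = n (o(n) = 0*1 + n = 0 + n = n)
13268/o(I) = 13268/(-140/9) = 13268*(-9/140) = -29853/35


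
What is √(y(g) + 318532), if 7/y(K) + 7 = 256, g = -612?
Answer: 5*√789972171/249 ≈ 564.39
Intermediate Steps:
y(K) = 7/249 (y(K) = 7/(-7 + 256) = 7/249)
√(y(g) + 318532) = √(7/249 + 318532) = √(79314475/249) = 5*√789972171/249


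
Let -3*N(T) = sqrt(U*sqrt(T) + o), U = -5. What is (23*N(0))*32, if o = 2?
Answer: -736*sqrt(2)/3 ≈ -346.95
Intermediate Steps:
N(T) = -sqrt(2 - 5*sqrt(T))/3 (N(T) = -sqrt(-5*sqrt(T) + 2)/3 = -sqrt(2 - 5*sqrt(T))/3)
(23*N(0))*32 = (23*(-sqrt(2 - 5*sqrt(0))/3))*32 = (23*(-sqrt(2 - 5*0)/3))*32 = (23*(-sqrt(2 + 0)/3))*32 = (23*(-sqrt(2)/3))*32 = -23*sqrt(2)/3*32 = -736*sqrt(2)/3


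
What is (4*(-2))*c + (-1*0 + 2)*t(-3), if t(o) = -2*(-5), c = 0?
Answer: 20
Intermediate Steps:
t(o) = 10
(4*(-2))*c + (-1*0 + 2)*t(-3) = (4*(-2))*0 + (-1*0 + 2)*10 = -8*0 + (0 + 2)*10 = 0 + 2*10 = 0 + 20 = 20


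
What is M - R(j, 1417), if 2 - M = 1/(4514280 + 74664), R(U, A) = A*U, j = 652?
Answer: -4239642760609/4588944 ≈ -9.2388e+5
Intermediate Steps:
M = 9177887/4588944 (M = 2 - 1/(4514280 + 74664) = 2 - 1/4588944 = 9177887/4588944 ≈ 2.0000)
M - R(j, 1417) = 9177887/4588944 - 1417*652 = 9177887/4588944 - 1*923884 = 9177887/4588944 - 923884 = -4239642760609/4588944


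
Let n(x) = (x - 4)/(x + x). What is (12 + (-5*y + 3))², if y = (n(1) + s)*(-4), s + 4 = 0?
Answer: 9025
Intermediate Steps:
s = -4 (s = -4 + 0 = -4)
n(x) = (-4 + x)/(2*x) (n(x) = (-4 + x)/((2*x)) = (-4 + x)*(1/(2*x)) = (-4 + x)/(2*x))
y = 22 (y = ((½)*(-4 + 1)/1 - 4)*(-4) = ((½)*1*(-3) - 4)*(-4) = (-3/2 - 4)*(-4) = -11/2*(-4) = 22)
(12 + (-5*y + 3))² = (12 + (-5*22 + 3))² = (12 + (-110 + 3))² = (12 - 107)² = (-95)² = 9025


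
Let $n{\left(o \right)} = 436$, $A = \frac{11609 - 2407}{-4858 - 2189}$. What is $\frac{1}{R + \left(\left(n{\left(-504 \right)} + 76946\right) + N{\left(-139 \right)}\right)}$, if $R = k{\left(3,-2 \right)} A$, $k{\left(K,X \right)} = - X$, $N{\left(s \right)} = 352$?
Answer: $\frac{7047}{547773094} \approx 1.2865 \cdot 10^{-5}$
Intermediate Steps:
$A = - \frac{9202}{7047}$ ($A = \frac{9202}{-7047} = 9202 \left(- \frac{1}{7047}\right) = - \frac{9202}{7047} \approx -1.3058$)
$R = - \frac{18404}{7047}$ ($R = \left(-1\right) \left(-2\right) \left(- \frac{9202}{7047}\right) = 2 \left(- \frac{9202}{7047}\right) = - \frac{18404}{7047} \approx -2.6116$)
$\frac{1}{R + \left(\left(n{\left(-504 \right)} + 76946\right) + N{\left(-139 \right)}\right)} = \frac{1}{- \frac{18404}{7047} + \left(\left(436 + 76946\right) + 352\right)} = \frac{1}{- \frac{18404}{7047} + \left(77382 + 352\right)} = \frac{1}{- \frac{18404}{7047} + 77734} = \frac{1}{\frac{547773094}{7047}} = \frac{7047}{547773094}$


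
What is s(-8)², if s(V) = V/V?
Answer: 1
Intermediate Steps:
s(V) = 1
s(-8)² = 1² = 1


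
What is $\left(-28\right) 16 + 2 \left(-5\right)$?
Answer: $-458$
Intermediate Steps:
$\left(-28\right) 16 + 2 \left(-5\right) = -448 - 10 = -458$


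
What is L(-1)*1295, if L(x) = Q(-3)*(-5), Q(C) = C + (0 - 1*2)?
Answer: 32375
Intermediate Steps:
Q(C) = -2 + C (Q(C) = C + (0 - 2) = C - 2 = -2 + C)
L(x) = 25 (L(x) = (-2 - 3)*(-5) = -5*(-5) = 25)
L(-1)*1295 = 25*1295 = 32375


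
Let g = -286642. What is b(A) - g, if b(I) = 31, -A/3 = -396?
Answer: 286673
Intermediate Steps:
A = 1188 (A = -3*(-396) = 1188)
b(A) - g = 31 - 1*(-286642) = 31 + 286642 = 286673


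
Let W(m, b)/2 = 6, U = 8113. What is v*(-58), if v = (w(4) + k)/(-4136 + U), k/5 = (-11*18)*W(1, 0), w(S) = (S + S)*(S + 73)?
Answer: 653312/3977 ≈ 164.27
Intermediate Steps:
W(m, b) = 12 (W(m, b) = 2*6 = 12)
w(S) = 2*S*(73 + S) (w(S) = (2*S)*(73 + S) = 2*S*(73 + S))
k = -11880 (k = 5*(-11*18*12) = 5*(-198*12) = 5*(-2376) = -11880)
v = -11264/3977 (v = (2*4*(73 + 4) - 11880)/(-4136 + 8113) = (2*4*77 - 11880)/3977 = (616 - 11880)*(1/3977) = -11264*1/3977 = -11264/3977 ≈ -2.8323)
v*(-58) = -11264/3977*(-58) = 653312/3977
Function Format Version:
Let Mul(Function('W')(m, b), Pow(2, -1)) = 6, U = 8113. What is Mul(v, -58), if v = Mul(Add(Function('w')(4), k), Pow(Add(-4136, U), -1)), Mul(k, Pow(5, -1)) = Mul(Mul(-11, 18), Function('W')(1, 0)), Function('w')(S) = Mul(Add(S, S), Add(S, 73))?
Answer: Rational(653312, 3977) ≈ 164.27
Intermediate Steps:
Function('W')(m, b) = 12 (Function('W')(m, b) = Mul(2, 6) = 12)
Function('w')(S) = Mul(2, S, Add(73, S)) (Function('w')(S) = Mul(Mul(2, S), Add(73, S)) = Mul(2, S, Add(73, S)))
k = -11880 (k = Mul(5, Mul(Mul(-11, 18), 12)) = Mul(5, Mul(-198, 12)) = Mul(5, -2376) = -11880)
v = Rational(-11264, 3977) (v = Mul(Add(Mul(2, 4, Add(73, 4)), -11880), Pow(Add(-4136, 8113), -1)) = Mul(Add(Mul(2, 4, 77), -11880), Pow(3977, -1)) = Mul(Add(616, -11880), Rational(1, 3977)) = Mul(-11264, Rational(1, 3977)) = Rational(-11264, 3977) ≈ -2.8323)
Mul(v, -58) = Mul(Rational(-11264, 3977), -58) = Rational(653312, 3977)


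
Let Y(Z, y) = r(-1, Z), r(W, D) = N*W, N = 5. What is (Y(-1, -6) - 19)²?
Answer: 576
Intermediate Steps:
r(W, D) = 5*W
Y(Z, y) = -5 (Y(Z, y) = 5*(-1) = -5)
(Y(-1, -6) - 19)² = (-5 - 19)² = (-24)² = 576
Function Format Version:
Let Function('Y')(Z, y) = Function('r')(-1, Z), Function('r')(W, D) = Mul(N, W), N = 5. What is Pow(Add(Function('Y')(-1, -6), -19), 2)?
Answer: 576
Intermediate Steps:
Function('r')(W, D) = Mul(5, W)
Function('Y')(Z, y) = -5 (Function('Y')(Z, y) = Mul(5, -1) = -5)
Pow(Add(Function('Y')(-1, -6), -19), 2) = Pow(Add(-5, -19), 2) = Pow(-24, 2) = 576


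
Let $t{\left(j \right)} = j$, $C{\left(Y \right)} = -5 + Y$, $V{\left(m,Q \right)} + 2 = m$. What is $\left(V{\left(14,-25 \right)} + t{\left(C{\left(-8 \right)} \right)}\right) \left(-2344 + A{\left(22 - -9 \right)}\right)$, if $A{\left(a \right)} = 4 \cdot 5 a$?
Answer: $1724$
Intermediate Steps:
$V{\left(m,Q \right)} = -2 + m$
$A{\left(a \right)} = 20 a$
$\left(V{\left(14,-25 \right)} + t{\left(C{\left(-8 \right)} \right)}\right) \left(-2344 + A{\left(22 - -9 \right)}\right) = \left(\left(-2 + 14\right) - 13\right) \left(-2344 + 20 \left(22 - -9\right)\right) = \left(12 - 13\right) \left(-2344 + 20 \left(22 + 9\right)\right) = - (-2344 + 20 \cdot 31) = - (-2344 + 620) = \left(-1\right) \left(-1724\right) = 1724$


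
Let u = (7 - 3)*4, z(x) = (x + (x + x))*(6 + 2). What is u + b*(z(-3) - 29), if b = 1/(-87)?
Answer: 1493/87 ≈ 17.161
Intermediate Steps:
z(x) = 24*x (z(x) = (x + 2*x)*8 = (3*x)*8 = 24*x)
b = -1/87 ≈ -0.011494
u = 16 (u = 4*4 = 16)
u + b*(z(-3) - 29) = 16 - (24*(-3) - 29)/87 = 16 - (-72 - 29)/87 = 16 - 1/87*(-101) = 16 + 101/87 = 1493/87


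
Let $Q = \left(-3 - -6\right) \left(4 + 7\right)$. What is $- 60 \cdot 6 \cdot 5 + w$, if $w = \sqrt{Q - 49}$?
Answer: $-1800 + 4 i \approx -1800.0 + 4.0 i$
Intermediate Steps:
$Q = 33$ ($Q = \left(-3 + 6\right) 11 = 3 \cdot 11 = 33$)
$w = 4 i$ ($w = \sqrt{33 - 49} = \sqrt{-16} = 4 i \approx 4.0 i$)
$- 60 \cdot 6 \cdot 5 + w = - 60 \cdot 6 \cdot 5 + 4 i = \left(-60\right) 30 + 4 i = -1800 + 4 i$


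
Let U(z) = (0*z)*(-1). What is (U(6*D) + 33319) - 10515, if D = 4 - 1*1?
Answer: 22804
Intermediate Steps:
D = 3 (D = 4 - 1 = 3)
U(z) = 0 (U(z) = 0*(-1) = 0)
(U(6*D) + 33319) - 10515 = (0 + 33319) - 10515 = 33319 - 10515 = 22804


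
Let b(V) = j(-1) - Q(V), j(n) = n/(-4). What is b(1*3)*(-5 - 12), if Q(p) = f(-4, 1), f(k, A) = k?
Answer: -289/4 ≈ -72.250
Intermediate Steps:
Q(p) = -4
j(n) = -n/4 (j(n) = n*(-1/4) = -n/4)
b(V) = 17/4 (b(V) = -1/4*(-1) - 1*(-4) = 1/4 + 4 = 17/4)
b(1*3)*(-5 - 12) = 17*(-5 - 12)/4 = (17/4)*(-17) = -289/4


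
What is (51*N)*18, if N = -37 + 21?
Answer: -14688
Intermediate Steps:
N = -16
(51*N)*18 = (51*(-16))*18 = -816*18 = -14688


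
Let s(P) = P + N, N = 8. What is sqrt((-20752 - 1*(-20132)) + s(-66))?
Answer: I*sqrt(678) ≈ 26.038*I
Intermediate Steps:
s(P) = 8 + P (s(P) = P + 8 = 8 + P)
sqrt((-20752 - 1*(-20132)) + s(-66)) = sqrt((-20752 - 1*(-20132)) + (8 - 66)) = sqrt((-20752 + 20132) - 58) = sqrt(-620 - 58) = sqrt(-678) = I*sqrt(678)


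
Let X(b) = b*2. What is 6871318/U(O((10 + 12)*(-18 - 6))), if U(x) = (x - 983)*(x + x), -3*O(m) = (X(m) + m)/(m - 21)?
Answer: 115056784251/31691440 ≈ 3630.5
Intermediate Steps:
X(b) = 2*b
O(m) = -m/(-21 + m) (O(m) = -(2*m + m)/(3*(m - 21)) = -3*m/(3*(-21 + m)) = -m/(-21 + m))
U(x) = 2*x*(-983 + x) (U(x) = (-983 + x)*(2*x) = 2*x*(-983 + x))
6871318/U(O((10 + 12)*(-18 - 6))) = 6871318/((2*(-(10 + 12)*(-18 - 6)/(-21 + (10 + 12)*(-18 - 6)))*(-983 - (10 + 12)*(-18 - 6)/(-21 + (10 + 12)*(-18 - 6))))) = 6871318/((2*(-22*(-24)/(-21 + 22*(-24)))*(-983 - 22*(-24)/(-21 + 22*(-24))))) = 6871318/((2*(-1*(-528)/(-21 - 528))*(-983 - 1*(-528)/(-21 - 528)))) = 6871318/((2*(-1*(-528)/(-549))*(-983 - 1*(-528)/(-549)))) = 6871318/((2*(-1*(-528)*(-1/549))*(-983 - 1*(-528)*(-1/549)))) = 6871318/((2*(-176/183)*(-983 - 176/183))) = 6871318/((2*(-176/183)*(-180065/183))) = 6871318/(63382880/33489) = 6871318*(33489/63382880) = 115056784251/31691440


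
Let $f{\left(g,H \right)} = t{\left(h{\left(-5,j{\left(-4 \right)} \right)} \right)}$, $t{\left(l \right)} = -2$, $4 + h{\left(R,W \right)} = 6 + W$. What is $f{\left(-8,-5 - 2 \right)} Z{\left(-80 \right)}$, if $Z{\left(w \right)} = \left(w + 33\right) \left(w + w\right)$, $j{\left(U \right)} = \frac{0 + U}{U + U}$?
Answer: $-15040$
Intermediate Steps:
$j{\left(U \right)} = \frac{1}{2}$ ($j{\left(U \right)} = \frac{U}{2 U} = U \frac{1}{2 U} = \frac{1}{2}$)
$h{\left(R,W \right)} = 2 + W$ ($h{\left(R,W \right)} = -4 + \left(6 + W\right) = 2 + W$)
$Z{\left(w \right)} = 2 w \left(33 + w\right)$ ($Z{\left(w \right)} = \left(33 + w\right) 2 w = 2 w \left(33 + w\right)$)
$f{\left(g,H \right)} = -2$
$f{\left(-8,-5 - 2 \right)} Z{\left(-80 \right)} = - 2 \cdot 2 \left(-80\right) \left(33 - 80\right) = - 2 \cdot 2 \left(-80\right) \left(-47\right) = \left(-2\right) 7520 = -15040$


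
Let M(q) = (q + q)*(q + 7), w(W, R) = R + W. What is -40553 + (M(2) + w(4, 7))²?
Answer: -38344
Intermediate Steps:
M(q) = 2*q*(7 + q) (M(q) = (2*q)*(7 + q) = 2*q*(7 + q))
-40553 + (M(2) + w(4, 7))² = -40553 + (2*2*(7 + 2) + (7 + 4))² = -40553 + (2*2*9 + 11)² = -40553 + (36 + 11)² = -40553 + 47² = -40553 + 2209 = -38344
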